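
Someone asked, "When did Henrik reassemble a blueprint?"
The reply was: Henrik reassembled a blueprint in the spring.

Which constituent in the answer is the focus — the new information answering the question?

The wh-word "when" asks about the time.
In the answer, "Henrik" and "a blueprint" are given — repeated from the question.
The constituent filling the time gap is "in the spring"; that is the focus and would carry nuclear stress.

in the spring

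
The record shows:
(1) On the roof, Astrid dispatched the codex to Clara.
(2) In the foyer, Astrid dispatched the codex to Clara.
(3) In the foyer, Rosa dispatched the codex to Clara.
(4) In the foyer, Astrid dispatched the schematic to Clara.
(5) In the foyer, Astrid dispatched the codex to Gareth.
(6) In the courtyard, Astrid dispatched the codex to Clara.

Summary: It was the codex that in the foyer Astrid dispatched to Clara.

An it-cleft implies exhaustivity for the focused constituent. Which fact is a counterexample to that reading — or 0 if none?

4

Focus of the cleft: "the codex" (the thing). Presupposed background: same agent, recipient, setting (Astrid / Clara / in the foyer).
Exhaustivity: the codex is the only thing satisfying that background.
Fact (4) shares the background but with thing = the schematic; exhaustivity is violated.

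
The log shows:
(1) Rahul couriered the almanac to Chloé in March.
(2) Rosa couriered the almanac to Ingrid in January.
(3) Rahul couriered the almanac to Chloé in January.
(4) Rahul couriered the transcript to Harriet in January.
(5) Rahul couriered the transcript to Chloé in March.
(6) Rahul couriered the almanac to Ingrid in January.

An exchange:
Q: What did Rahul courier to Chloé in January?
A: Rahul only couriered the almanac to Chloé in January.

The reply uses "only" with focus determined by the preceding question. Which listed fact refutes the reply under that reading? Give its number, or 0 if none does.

0

The question "What did ...?" targets the thing, so in the reply the focus falls on "the almanac".
So "only" ranges over things; the rest (same agent, recipient, setting (Rahul / Chloé / in January)) is presupposed.
No fact keeps same agent, recipient, setting (Rahul / Chloé / in January) while changing the thing; every other fact differs on something backgrounded. The reply stands.
(Fact (6) would refute a reading with focus on the recipient — but that is not what the question asks.)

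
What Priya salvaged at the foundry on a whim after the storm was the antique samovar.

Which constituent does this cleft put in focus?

In a pseudo-cleft "What ... was X", the post-copular constituent X is the focus.
Here the focus is "the antique samovar". The backgrounded (presupposed) material includes "Priya", "on a whim", "at the foundry" and "after the storm".

the antique samovar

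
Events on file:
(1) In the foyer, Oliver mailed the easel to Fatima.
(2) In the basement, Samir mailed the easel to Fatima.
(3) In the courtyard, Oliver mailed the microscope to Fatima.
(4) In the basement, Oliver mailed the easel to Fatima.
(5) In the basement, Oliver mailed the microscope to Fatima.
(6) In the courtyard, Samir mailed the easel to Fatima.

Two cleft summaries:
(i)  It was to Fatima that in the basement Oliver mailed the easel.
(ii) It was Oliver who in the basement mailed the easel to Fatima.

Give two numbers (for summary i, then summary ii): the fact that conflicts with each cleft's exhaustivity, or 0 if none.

0, 2

Summary (i) focuses "Fatima" (the recipient); background Oliver as agent and the easel as thing and in the basement as setting. No fact matches that background with a different recipient, so 0.
Summary (ii) focuses "Oliver" (the agent); background the easel as thing and Fatima as recipient and in the basement as setting. Fact (2) matches that background with agent = Samir — refutes (ii).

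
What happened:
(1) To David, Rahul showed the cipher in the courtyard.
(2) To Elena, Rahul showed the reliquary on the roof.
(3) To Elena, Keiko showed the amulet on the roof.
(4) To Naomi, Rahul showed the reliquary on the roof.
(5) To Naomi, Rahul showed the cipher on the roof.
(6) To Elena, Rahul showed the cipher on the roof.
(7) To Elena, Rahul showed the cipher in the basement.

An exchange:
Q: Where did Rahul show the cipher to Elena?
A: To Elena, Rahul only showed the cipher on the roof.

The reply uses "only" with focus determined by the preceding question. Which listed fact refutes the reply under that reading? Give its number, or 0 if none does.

7

Answering "Where did ...?" puts focus on the setting — here, "on the roof".
So "only" ranges over settings; the rest (same agent, thing, recipient (Rahul / the cipher / Elena)) is presupposed.
Fact (7) keeps same agent, thing, recipient (Rahul / the cipher / Elena) but has setting = in the basement; that refutes the reply.
(Fact (5) would refute a reading with focus on the recipient — but that is not what the question asks.)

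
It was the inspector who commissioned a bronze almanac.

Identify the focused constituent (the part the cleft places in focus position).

the inspector

In an it-cleft "It was X that/who ...", the clefted constituent X is the focus; the that/who-clause expresses the presupposed open proposition.
Here the focus is "the inspector". The backgrounded (presupposed) material includes "a bronze almanac".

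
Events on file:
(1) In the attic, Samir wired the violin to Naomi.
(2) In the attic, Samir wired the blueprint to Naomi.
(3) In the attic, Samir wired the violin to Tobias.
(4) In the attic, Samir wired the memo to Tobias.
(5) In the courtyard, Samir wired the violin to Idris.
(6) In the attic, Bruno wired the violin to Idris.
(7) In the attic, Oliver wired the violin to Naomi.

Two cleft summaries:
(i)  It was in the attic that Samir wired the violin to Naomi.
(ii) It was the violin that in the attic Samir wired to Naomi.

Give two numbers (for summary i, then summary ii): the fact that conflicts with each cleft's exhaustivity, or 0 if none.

(i): focus "in the attic". No fact shares same agent, thing, recipient (Samir / the violin / Naomi) with a different setting. 0.
(ii): focus "the violin". Looking for same agent, recipient, setting (Samir / Naomi / in the attic) with some other thing — fact (2) has the blueprint there. Refuted.

0, 2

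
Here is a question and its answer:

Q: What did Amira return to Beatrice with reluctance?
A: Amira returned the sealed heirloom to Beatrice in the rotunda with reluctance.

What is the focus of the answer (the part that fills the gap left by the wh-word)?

The wh-word "what" asks about the direct object.
In the answer, "Amira", "to Beatrice" and "with reluctance" are given — repeated from the question.
"in the rotunda" is also new, but it specifies the location, which is not what the question asks about — so it is not the focus.
The constituent filling the direct object gap is "the sealed heirloom"; that is the focus.

the sealed heirloom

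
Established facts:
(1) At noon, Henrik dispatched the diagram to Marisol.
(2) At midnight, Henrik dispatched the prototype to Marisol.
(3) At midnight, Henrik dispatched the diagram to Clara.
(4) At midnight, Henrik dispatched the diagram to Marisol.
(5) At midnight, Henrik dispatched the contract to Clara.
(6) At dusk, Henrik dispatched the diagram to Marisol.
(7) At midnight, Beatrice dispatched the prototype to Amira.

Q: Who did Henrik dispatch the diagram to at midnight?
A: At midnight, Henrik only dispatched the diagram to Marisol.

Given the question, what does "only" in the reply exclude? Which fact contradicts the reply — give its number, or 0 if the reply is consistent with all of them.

3

Answering "Who did ... to ...?" puts focus on the recipient — here, "Marisol".
"Only" then excludes alternative recipients while the background — same agent, thing, setting (Henrik / the diagram / at midnight) — is held fixed.
Fact (3) shares the background with a different recipient (Clara) — counterexample.
(Fact (2) would refute a reading with focus on the thing — but that is not what the question asks.)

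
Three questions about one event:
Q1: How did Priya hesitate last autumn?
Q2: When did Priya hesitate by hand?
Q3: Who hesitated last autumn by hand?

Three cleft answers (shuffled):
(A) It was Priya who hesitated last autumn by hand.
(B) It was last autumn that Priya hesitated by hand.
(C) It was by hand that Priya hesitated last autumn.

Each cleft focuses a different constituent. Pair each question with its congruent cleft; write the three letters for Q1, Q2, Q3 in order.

CBA

Q1 asks about the manner; cleft (C) focuses "by hand", which is the manner — so Q1 → C.
Q2 asks about the time; cleft (B) focuses "last autumn", which is the time — so Q2 → B.
Q3 asks about the subject (agent); cleft (A) focuses "Priya", which is the subject (agent) — so Q3 → A.
Mapping: Q1→C, Q2→B, Q3→A.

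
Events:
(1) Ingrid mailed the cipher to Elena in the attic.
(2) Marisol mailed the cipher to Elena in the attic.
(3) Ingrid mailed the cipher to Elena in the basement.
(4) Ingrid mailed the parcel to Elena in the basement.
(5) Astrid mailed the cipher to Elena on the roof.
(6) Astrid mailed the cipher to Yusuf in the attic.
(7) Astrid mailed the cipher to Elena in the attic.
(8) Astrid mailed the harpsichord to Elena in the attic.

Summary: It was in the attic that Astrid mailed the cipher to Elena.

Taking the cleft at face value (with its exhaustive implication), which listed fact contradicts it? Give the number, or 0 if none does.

5

The cleft puts "in the attic" in focus and presupposes the open proposition with Astrid as agent and the cipher as thing and Elena as recipient.
Exhaustivity: in the attic is the only setting satisfying that background.
But fact (5) also has Astrid as agent and the cipher as thing and Elena as recipient, with setting = on the roof — so the exhaustive reading fails.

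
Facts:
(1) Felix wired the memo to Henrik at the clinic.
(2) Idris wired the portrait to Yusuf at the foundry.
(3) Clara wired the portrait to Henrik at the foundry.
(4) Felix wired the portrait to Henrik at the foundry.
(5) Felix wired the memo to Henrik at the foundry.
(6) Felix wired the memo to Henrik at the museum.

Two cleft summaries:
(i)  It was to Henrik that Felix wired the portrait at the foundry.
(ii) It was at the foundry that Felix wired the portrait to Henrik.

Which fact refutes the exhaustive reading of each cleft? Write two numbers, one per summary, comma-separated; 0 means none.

0, 0

(i): focus "Henrik". No fact shares same agent, thing, setting (Felix / the portrait / at the foundry) with a different recipient. 0.
(ii): focus "at the foundry". No fact shares same agent, thing, recipient (Felix / the portrait / Henrik) with a different setting. 0.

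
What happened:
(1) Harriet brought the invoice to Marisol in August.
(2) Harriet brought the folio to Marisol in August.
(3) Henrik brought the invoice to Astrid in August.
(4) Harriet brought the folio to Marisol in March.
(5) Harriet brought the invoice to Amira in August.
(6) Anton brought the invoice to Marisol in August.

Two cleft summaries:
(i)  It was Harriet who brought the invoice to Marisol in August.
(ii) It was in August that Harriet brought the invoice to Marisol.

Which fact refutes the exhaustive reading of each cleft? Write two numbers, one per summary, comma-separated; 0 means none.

6, 0

(i): focus "Harriet". Looking for the invoice as thing and Marisol as recipient and in August as setting with some other agent — fact (6) has Anton there. Refuted.
(ii): focus "in August". No fact shares Harriet as agent and the invoice as thing and Marisol as recipient with a different setting. 0.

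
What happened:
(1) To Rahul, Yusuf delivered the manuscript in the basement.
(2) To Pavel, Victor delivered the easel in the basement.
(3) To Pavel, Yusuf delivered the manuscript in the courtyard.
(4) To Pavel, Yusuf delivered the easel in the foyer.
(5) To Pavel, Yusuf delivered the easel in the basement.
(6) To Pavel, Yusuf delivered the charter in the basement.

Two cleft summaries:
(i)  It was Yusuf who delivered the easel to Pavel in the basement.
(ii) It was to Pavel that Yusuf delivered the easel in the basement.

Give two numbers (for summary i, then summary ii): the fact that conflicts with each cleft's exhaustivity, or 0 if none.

2, 0

Summary (i) focuses "Yusuf" (the agent); background the easel as thing and Pavel as recipient and in the basement as setting. Fact (2) matches that background with agent = Victor — refutes (i).
Summary (ii) focuses "Pavel" (the recipient); background Yusuf as agent and the easel as thing and in the basement as setting. No fact matches that background with a different recipient, so 0.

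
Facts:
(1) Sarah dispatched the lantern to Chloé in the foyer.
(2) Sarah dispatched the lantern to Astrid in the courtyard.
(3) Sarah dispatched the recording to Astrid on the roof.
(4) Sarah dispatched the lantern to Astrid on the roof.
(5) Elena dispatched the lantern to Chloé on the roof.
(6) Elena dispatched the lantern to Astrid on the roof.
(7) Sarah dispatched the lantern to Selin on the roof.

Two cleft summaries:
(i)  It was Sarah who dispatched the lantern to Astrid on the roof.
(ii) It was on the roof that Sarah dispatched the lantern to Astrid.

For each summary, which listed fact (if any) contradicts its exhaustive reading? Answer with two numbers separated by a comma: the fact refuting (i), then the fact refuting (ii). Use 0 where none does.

6, 2

(i): focus "Sarah". Looking for thing = the lantern, recipient = Astrid, setting = on the roof with some other agent — fact (6) has Elena there. Refuted.
(ii): focus "on the roof". Looking for agent = Sarah, thing = the lantern, recipient = Astrid with some other setting — fact (2) has in the courtyard there. Refuted.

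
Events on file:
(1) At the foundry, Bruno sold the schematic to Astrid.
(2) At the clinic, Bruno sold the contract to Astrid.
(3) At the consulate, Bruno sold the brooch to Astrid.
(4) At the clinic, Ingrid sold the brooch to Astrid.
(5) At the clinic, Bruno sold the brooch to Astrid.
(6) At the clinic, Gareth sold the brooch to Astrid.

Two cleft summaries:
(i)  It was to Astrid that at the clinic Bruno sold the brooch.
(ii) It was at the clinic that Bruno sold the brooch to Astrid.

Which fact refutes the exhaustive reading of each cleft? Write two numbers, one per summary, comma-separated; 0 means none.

Summary (i) focuses "Astrid" (the recipient); background Bruno as agent and the brooch as thing and at the clinic as setting. No fact matches that background with a different recipient, so 0.
Summary (ii) focuses "at the clinic" (the setting); background Bruno as agent and the brooch as thing and Astrid as recipient. Fact (3) matches that background with setting = at the consulate — refutes (ii).

0, 3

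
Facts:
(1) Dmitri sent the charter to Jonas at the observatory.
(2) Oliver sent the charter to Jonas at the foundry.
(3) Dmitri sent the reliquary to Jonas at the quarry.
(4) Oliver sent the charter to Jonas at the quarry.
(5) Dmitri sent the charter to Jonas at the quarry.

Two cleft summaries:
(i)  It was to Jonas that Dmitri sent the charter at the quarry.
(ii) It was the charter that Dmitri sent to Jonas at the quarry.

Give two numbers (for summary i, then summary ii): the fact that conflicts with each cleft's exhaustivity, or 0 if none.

0, 3

(i): focus "Jonas". No fact shares Dmitri as agent and the charter as thing and at the quarry as setting with a different recipient. 0.
(ii): focus "the charter". Looking for Dmitri as agent and Jonas as recipient and at the quarry as setting with some other thing — fact (3) has the reliquary there. Refuted.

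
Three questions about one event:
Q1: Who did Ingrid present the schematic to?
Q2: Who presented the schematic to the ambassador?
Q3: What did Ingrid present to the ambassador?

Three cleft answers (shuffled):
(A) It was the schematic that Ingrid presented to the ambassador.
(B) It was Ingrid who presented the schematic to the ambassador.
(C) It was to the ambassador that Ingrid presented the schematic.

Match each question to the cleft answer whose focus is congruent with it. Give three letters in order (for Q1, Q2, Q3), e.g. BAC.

Q1 asks about the recipient; cleft (C) focuses "to the ambassador", which is the recipient — so Q1 → C.
Q2 asks about the subject (agent); cleft (B) focuses "Ingrid", which is the subject (agent) — so Q2 → B.
Q3 asks about the direct object; cleft (A) focuses "the schematic", which is the direct object — so Q3 → A.
Mapping: Q1→C, Q2→B, Q3→A.

CBA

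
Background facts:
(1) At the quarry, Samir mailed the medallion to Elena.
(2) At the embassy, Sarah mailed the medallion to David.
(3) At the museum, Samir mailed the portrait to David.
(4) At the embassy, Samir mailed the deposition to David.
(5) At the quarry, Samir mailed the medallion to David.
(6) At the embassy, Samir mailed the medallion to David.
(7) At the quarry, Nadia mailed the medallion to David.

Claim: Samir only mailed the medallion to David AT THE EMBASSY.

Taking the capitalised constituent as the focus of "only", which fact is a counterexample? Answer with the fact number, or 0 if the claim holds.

The capitals mark "at the embassy" as focus. So "only" rules out other settings, with the rest (agent = Samir, thing = the medallion, recipient = David) as background.
Fact (5) matches on agent = Samir, thing = the medallion, recipient = David, but has setting = at the quarry instead. That refutes the claim.

5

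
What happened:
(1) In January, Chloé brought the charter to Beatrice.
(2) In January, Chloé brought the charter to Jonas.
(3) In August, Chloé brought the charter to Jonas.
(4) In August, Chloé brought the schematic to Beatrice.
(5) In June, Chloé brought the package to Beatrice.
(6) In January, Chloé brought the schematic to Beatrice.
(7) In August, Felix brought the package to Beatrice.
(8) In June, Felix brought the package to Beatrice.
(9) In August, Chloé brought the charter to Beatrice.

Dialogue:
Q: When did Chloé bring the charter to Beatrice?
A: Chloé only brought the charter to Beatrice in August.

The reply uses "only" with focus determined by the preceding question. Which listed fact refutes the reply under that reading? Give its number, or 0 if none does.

The question "When did ...?" targets the setting, so in the reply the focus falls on "in August".
"Only" then excludes alternative settings while the background — Chloé as agent and the charter as thing and Beatrice as recipient — is held fixed.
Fact (1) keeps Chloé as agent and the charter as thing and Beatrice as recipient but has setting = in January; that refutes the reply.
(Fact (3) would refute a reading with focus on the recipient — but that is not what the question asks.)

1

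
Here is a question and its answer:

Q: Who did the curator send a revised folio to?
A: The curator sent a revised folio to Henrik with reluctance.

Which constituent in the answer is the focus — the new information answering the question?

The wh-word "who" asks about the recipient.
In the answer, "the curator" and "a revised folio" are given — repeated from the question.
"with reluctance" is also new, but it specifies the manner, which is not what the question asks about — so it is not the focus.
The constituent filling the recipient gap is "to Henrik"; that is the focus.

to Henrik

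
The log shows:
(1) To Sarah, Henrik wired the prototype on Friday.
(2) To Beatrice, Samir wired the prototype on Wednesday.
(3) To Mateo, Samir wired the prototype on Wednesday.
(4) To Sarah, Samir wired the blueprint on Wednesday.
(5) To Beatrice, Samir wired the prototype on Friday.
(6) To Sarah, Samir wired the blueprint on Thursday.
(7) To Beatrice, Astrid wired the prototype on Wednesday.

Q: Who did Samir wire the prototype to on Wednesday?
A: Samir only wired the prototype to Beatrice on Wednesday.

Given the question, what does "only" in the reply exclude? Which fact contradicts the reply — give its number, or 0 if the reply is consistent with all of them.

3

The question "Who did ... to ...?" targets the recipient, so in the reply the focus falls on "Beatrice".
So "only" ranges over recipients; the rest (Samir as agent and the prototype as thing and on Wednesday as setting) is presupposed.
Fact (3) shares the background with a different recipient (Mateo) — counterexample.
(Fact (5) would refute a reading with focus on the setting — but that is not what the question asks.)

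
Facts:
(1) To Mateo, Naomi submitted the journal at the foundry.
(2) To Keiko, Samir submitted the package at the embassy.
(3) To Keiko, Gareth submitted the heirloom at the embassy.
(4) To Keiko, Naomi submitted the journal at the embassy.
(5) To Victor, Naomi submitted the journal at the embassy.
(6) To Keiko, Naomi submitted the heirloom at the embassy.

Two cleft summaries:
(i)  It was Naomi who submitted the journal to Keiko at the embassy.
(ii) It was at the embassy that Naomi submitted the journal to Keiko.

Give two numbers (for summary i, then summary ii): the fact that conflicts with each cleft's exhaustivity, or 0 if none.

0, 0

(i): focus "Naomi". No fact shares the journal as thing and Keiko as recipient and at the embassy as setting with a different agent. 0.
(ii): focus "at the embassy". No fact shares Naomi as agent and the journal as thing and Keiko as recipient with a different setting. 0.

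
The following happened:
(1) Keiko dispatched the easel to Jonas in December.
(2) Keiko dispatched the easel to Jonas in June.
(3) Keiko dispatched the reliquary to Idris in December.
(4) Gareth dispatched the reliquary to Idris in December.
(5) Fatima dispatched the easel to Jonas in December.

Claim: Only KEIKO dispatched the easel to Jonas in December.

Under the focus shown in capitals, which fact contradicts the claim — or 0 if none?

5

The capitals mark "Keiko" as focus. So "only" rules out other agents, with the rest (same thing, recipient, setting (the easel / Jonas / in December)) as background.
Fact (5) shares the background but differs in agent (Fatima) — a counterexample.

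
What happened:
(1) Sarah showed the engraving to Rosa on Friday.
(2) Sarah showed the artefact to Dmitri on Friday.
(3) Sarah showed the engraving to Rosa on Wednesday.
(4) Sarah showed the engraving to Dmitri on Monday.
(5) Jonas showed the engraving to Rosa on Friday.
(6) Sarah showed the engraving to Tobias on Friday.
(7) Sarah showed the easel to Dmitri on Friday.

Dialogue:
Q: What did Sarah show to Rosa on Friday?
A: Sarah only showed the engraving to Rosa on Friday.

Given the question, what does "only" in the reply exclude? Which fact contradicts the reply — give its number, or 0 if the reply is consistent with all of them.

Answering "What did ...?" puts focus on the thing — here, "the engraving".
So "only" ranges over things; the rest (Sarah as agent and Rosa as recipient and on Friday as setting) is presupposed.
No fact keeps Sarah as agent and Rosa as recipient and on Friday as setting while changing the thing; every other fact differs on something backgrounded. The reply stands.
(Fact (6) would refute a reading with focus on the recipient — but that is not what the question asks.)

0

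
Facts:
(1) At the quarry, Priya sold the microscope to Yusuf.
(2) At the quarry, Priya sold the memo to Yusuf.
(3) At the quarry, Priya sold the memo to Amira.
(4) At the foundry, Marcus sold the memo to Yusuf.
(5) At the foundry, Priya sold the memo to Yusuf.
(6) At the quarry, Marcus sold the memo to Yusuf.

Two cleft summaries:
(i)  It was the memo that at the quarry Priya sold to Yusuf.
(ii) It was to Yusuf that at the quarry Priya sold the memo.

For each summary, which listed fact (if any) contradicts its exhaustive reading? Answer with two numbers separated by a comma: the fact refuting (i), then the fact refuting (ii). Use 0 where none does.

1, 3

(i): focus "the memo". Looking for same agent, recipient, setting (Priya / Yusuf / at the quarry) with some other thing — fact (1) has the microscope there. Refuted.
(ii): focus "Yusuf". Looking for same agent, thing, setting (Priya / the memo / at the quarry) with some other recipient — fact (3) has Amira there. Refuted.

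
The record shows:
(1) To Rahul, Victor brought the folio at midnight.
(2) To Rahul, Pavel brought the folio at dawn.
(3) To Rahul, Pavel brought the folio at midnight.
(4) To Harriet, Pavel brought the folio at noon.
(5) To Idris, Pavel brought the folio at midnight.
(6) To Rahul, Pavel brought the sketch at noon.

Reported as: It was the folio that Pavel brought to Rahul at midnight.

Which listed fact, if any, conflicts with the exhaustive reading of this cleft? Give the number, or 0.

0

Focus of the cleft: "the folio" (the thing). Presupposed background: agent = Pavel, recipient = Rahul, setting = at midnight.
The exhaustive reading says no other thing fits that background.
Every other fact differs from the presupposition on some backgrounded slot, so none challenges the exhaustivity.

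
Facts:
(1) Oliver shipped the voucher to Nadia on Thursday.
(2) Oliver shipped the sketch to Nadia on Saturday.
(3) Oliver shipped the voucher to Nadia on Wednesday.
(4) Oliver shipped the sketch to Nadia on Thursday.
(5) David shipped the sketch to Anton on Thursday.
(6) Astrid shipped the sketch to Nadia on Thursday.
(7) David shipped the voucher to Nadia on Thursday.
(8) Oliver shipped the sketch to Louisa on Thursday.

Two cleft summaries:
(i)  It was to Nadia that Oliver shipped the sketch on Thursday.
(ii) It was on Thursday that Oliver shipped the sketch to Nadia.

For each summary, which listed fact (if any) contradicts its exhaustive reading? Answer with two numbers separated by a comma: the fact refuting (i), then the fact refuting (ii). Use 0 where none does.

(i): focus "Nadia". Looking for same agent, thing, setting (Oliver / the sketch / on Thursday) with some other recipient — fact (8) has Louisa there. Refuted.
(ii): focus "on Thursday". Looking for same agent, thing, recipient (Oliver / the sketch / Nadia) with some other setting — fact (2) has on Saturday there. Refuted.

8, 2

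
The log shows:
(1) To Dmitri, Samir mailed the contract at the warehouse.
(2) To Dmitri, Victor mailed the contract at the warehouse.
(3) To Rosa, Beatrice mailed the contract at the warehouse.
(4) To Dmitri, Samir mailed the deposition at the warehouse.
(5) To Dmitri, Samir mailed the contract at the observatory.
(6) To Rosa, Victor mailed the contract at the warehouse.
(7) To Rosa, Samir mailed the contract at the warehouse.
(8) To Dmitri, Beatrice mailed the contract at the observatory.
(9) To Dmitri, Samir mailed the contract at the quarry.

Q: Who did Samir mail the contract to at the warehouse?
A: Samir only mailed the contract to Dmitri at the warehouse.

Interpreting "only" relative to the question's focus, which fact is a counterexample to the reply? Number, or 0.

The question "Who did ... to ...?" targets the recipient, so in the reply the focus falls on "Dmitri".
"Only" then excludes alternative recipients while the background — agent = Samir, thing = the contract, setting = at the warehouse — is held fixed.
Fact (7) keeps agent = Samir, thing = the contract, setting = at the warehouse but has recipient = Rosa; that refutes the reply.
(Fact (4) would refute a reading with focus on the thing — but that is not what the question asks.)

7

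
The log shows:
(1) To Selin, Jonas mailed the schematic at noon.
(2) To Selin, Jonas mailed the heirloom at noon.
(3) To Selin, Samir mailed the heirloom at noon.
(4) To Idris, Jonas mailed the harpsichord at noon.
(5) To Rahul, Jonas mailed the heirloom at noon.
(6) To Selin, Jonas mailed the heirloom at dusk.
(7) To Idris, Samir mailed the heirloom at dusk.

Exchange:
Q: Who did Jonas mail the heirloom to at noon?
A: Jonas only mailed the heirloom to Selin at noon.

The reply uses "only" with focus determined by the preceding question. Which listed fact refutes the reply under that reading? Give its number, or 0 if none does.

5

The question "Who did ... to ...?" targets the recipient, so in the reply the focus falls on "Selin".
So "only" ranges over recipients; the rest (same agent, thing, setting (Jonas / the heirloom / at noon)) is presupposed.
Fact (5) keeps same agent, thing, setting (Jonas / the heirloom / at noon) but has recipient = Rahul; that refutes the reply.
(Fact (6) would refute a reading with focus on the setting — but that is not what the question asks.)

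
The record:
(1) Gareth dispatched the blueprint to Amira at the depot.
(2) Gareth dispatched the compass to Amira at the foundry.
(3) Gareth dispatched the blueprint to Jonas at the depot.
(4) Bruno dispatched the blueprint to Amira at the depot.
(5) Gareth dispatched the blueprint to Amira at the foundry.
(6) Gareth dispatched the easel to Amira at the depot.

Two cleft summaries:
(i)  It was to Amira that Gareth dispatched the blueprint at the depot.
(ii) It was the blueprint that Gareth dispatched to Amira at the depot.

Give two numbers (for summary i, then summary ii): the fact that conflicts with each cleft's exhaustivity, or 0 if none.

(i): focus "Amira". Looking for same agent, thing, setting (Gareth / the blueprint / at the depot) with some other recipient — fact (3) has Jonas there. Refuted.
(ii): focus "the blueprint". Looking for same agent, recipient, setting (Gareth / Amira / at the depot) with some other thing — fact (6) has the easel there. Refuted.

3, 6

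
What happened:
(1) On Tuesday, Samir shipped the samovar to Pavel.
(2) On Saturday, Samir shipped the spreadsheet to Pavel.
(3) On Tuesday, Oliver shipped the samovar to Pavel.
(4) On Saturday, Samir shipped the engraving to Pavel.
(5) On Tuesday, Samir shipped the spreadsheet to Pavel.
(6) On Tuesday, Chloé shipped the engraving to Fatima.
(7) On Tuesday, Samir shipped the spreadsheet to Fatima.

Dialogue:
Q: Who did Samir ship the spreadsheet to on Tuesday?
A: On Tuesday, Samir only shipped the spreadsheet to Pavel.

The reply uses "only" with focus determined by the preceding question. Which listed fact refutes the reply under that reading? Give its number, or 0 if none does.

Answering "Who did ... to ...?" puts focus on the recipient — here, "Pavel".
So "only" ranges over recipients; the rest (agent = Samir, thing = the spreadsheet, setting = on Tuesday) is presupposed.
Fact (7) shares the background with a different recipient (Fatima) — counterexample.
(Fact (2) would refute a reading with focus on the setting — but that is not what the question asks.)

7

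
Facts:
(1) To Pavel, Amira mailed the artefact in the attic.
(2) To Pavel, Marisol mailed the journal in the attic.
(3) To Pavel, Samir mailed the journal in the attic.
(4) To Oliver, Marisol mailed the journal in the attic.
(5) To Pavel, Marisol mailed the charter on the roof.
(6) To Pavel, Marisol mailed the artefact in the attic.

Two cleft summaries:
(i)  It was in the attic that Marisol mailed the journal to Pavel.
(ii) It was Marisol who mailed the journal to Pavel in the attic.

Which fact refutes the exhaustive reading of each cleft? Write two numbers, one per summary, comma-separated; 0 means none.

0, 3

Summary (i) focuses "in the attic" (the setting); background agent = Marisol, thing = the journal, recipient = Pavel. No fact matches that background with a different setting, so 0.
Summary (ii) focuses "Marisol" (the agent); background thing = the journal, recipient = Pavel, setting = in the attic. Fact (3) matches that background with agent = Samir — refutes (ii).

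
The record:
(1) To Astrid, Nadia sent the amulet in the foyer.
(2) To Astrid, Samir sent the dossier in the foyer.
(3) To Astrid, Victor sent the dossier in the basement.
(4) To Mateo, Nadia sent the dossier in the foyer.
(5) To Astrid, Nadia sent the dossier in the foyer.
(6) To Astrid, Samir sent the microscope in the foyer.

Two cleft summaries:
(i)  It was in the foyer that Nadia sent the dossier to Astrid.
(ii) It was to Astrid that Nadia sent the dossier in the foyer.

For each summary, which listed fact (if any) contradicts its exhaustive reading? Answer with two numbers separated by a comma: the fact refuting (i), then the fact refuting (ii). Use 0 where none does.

0, 4

(i): focus "in the foyer". No fact shares Nadia as agent and the dossier as thing and Astrid as recipient with a different setting. 0.
(ii): focus "Astrid". Looking for Nadia as agent and the dossier as thing and in the foyer as setting with some other recipient — fact (4) has Mateo there. Refuted.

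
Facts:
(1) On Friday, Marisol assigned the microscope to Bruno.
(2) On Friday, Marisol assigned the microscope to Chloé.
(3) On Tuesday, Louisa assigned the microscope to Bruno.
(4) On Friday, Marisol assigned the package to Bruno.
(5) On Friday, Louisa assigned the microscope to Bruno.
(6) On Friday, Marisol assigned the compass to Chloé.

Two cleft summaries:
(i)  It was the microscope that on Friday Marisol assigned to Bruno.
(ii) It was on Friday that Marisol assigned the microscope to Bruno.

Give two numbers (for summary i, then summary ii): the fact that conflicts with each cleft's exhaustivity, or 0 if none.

4, 0

(i): focus "the microscope". Looking for same agent, recipient, setting (Marisol / Bruno / on Friday) with some other thing — fact (4) has the package there. Refuted.
(ii): focus "on Friday". No fact shares same agent, thing, recipient (Marisol / the microscope / Bruno) with a different setting. 0.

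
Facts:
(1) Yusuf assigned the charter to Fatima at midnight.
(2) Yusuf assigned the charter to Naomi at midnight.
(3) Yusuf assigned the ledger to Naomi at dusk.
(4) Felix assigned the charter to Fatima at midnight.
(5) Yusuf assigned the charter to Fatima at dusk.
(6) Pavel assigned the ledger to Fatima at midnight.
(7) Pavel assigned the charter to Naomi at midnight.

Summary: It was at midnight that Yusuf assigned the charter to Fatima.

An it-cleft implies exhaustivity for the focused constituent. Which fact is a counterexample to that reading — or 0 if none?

Focus of the cleft: "at midnight" (the setting). Presupposed background: Yusuf as agent and the charter as thing and Fatima as recipient.
The exhaustive reading says no other setting fits that background.
Fact (5) shares the background but with setting = at dusk; exhaustivity is violated.

5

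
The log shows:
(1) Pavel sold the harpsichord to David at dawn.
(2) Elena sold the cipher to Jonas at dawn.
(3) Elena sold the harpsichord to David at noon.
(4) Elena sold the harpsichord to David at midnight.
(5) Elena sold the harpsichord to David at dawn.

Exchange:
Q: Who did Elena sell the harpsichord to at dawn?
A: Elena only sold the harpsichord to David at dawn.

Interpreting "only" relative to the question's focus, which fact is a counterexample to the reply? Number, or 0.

0

The question "Who did ... to ...?" targets the recipient, so in the reply the focus falls on "David".
"Only" then excludes alternative recipients while the background — Elena as agent and the harpsichord as thing and at dawn as setting — is held fixed.
No fact keeps Elena as agent and the harpsichord as thing and at dawn as setting while changing the recipient; every other fact differs on something backgrounded. The reply stands.
(Fact (3) would refute a reading with focus on the setting — but that is not what the question asks.)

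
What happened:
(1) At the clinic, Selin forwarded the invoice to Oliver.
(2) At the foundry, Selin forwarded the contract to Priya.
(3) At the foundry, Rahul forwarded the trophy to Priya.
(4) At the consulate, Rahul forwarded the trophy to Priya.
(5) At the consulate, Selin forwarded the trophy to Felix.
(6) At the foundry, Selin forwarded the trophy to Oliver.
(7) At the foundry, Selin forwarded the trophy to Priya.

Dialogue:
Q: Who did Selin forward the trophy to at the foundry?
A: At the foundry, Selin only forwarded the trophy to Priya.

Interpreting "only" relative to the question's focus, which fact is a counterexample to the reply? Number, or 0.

6

Answering "Who did ... to ...?" puts focus on the recipient — here, "Priya".
So "only" ranges over recipients; the rest (same agent, thing, setting (Selin / the trophy / at the foundry)) is presupposed.
Fact (6) keeps same agent, thing, setting (Selin / the trophy / at the foundry) but has recipient = Oliver; that refutes the reply.
(Fact (2) would refute a reading with focus on the thing — but that is not what the question asks.)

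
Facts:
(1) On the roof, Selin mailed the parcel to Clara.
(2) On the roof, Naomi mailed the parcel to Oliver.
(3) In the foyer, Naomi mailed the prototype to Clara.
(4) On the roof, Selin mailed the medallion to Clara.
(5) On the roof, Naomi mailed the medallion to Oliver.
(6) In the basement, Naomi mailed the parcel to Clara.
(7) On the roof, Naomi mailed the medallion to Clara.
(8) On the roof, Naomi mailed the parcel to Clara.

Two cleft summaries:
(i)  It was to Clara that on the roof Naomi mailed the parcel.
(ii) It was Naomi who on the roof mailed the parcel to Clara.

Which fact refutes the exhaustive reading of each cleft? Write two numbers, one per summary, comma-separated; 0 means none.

2, 1

Summary (i) focuses "Clara" (the recipient); background agent = Naomi, thing = the parcel, setting = on the roof. Fact (2) matches that background with recipient = Oliver — refutes (i).
Summary (ii) focuses "Naomi" (the agent); background thing = the parcel, recipient = Clara, setting = on the roof. Fact (1) matches that background with agent = Selin — refutes (ii).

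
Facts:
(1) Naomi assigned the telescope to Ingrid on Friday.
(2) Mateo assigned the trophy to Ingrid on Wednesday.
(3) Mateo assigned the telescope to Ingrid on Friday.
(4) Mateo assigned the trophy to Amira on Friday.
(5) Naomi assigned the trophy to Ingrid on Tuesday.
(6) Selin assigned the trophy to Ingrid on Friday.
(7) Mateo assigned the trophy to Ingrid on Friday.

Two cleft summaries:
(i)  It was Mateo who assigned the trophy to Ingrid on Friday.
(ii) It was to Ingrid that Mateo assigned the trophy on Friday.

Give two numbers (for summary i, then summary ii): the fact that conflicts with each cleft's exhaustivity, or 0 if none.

(i): focus "Mateo". Looking for same thing, recipient, setting (the trophy / Ingrid / on Friday) with some other agent — fact (6) has Selin there. Refuted.
(ii): focus "Ingrid". Looking for same agent, thing, setting (Mateo / the trophy / on Friday) with some other recipient — fact (4) has Amira there. Refuted.

6, 4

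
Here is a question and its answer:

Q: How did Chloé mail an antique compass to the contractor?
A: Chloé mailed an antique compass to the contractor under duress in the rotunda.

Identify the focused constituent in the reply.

The wh-word "how" asks about the manner.
In the answer, "Chloé", "an antique compass" and "to the contractor" are given — repeated from the question.
"in the rotunda" is also new, but it specifies the location, which is not what the question asks about — so it is not the focus.
The constituent filling the manner gap is "under duress"; that is the focus.

under duress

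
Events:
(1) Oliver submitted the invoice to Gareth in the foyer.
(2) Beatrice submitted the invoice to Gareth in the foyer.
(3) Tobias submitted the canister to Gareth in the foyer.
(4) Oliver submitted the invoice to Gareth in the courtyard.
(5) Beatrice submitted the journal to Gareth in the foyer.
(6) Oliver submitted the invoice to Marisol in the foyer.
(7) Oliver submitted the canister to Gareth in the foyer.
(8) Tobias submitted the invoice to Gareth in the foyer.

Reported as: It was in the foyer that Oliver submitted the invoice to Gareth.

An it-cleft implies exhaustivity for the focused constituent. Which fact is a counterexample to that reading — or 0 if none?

4

Focus of the cleft: "in the foyer" (the setting). Presupposed background: agent = Oliver, thing = the invoice, recipient = Gareth.
The exhaustive reading says no other setting fits that background.
But fact (4) also has agent = Oliver, thing = the invoice, recipient = Gareth, with setting = in the courtyard — so the exhaustive reading fails.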